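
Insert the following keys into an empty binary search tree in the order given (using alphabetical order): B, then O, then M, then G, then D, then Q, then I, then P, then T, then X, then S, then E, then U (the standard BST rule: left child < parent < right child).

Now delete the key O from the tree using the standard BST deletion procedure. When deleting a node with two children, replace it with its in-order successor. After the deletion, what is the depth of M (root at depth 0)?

B: root
O: right child of B (depth 1)
M: left child of O (depth 2)
G: left child of M (depth 3)
D: left child of G (depth 4)
Q: right child of O (depth 2)
I: right child of G (depth 4)
P: left child of Q (depth 3)
T: right child of Q (depth 3)
X: right child of T (depth 4)
S: left child of T (depth 4)
E: right child of D (depth 5)
U: left child of X (depth 5)

Delete O (two children — replace with in-order successor).
After deletion, path to M: B → P → M.

2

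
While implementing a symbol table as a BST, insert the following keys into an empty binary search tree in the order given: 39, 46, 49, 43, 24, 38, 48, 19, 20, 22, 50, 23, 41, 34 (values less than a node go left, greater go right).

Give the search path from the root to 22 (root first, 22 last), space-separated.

39 24 19 20 22

Resulting structure (node: left, right):
  39: L=24, R=46
  46: L=43, R=49
  49: L=48, R=50
  43: L=41, R=–
  24: L=19, R=38
  38: L=34, R=–
  48: L=–, R=–
  19: L=–, R=20
  20: L=–, R=22
  22: L=–, R=23
  50: L=–, R=–
  23: L=–, R=–
  41: L=–, R=–
  34: L=–, R=–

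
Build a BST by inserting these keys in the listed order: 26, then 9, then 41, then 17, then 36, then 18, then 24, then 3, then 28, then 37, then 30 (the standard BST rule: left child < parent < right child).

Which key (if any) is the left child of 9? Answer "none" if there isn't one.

3

26: root
9: left child of 26 (depth 1)
41: right child of 26 (depth 1)
17: right child of 9 (depth 2)
36: left child of 41 (depth 2)
18: right child of 17 (depth 3)
24: right child of 18 (depth 4)
3: left child of 9 (depth 2)
28: left child of 36 (depth 3)
37: right child of 36 (depth 3)
30: right child of 28 (depth 4)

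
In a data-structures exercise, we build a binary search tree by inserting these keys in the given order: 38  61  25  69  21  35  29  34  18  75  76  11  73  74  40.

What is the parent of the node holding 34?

Resulting structure (node: left, right):
  38: L=25, R=61
  61: L=40, R=69
  25: L=21, R=35
  69: L=–, R=75
  21: L=18, R=–
  35: L=29, R=–
  29: L=–, R=34
  34: L=–, R=–
  18: L=11, R=–
  75: L=73, R=76
  76: L=–, R=–
  11: L=–, R=–
  73: L=–, R=74
  74: L=–, R=–
  40: L=–, R=–

29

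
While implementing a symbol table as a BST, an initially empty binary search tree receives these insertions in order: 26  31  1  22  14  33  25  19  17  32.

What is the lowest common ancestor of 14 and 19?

26: root
31: right child of 26 (depth 1)
1: left child of 26 (depth 1)
22: right child of 1 (depth 2)
14: left child of 22 (depth 3)
33: right child of 31 (depth 2)
25: right child of 22 (depth 3)
19: right child of 14 (depth 4)
17: left child of 19 (depth 5)
32: left child of 33 (depth 3)

Path to 14: 26 → 1 → 22 → 14
Path to 19: 26 → 1 → 22 → 14 → 19
14 lies on both paths and is an ancestor of the other node.

14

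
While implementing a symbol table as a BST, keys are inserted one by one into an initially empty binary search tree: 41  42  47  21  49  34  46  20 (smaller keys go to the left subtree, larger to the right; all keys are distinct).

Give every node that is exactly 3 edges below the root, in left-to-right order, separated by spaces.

Resulting structure (node: left, right):
  41: L=21, R=42
  42: L=–, R=47
  47: L=46, R=49
  21: L=20, R=34
  49: L=–, R=–
  34: L=–, R=–
  46: L=–, R=–
  20: L=–, R=–

46 49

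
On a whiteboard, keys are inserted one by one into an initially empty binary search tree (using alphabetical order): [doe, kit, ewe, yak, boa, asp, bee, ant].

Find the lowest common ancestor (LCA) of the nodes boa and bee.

Insert doe: tree is empty, so doe becomes the root.
Insert kit: kit > doe → go right. Place as right child of doe.
Insert ewe: ewe > doe → go right; ewe < kit → go left. Place as left child of kit.
Insert yak: yak > doe → go right; yak > kit → go right. Place as right child of kit.
Insert boa: boa < doe → go left. Place as left child of doe.
Insert asp: asp < doe → go left; asp < boa → go left. Place as left child of boa.
Insert bee: bee < doe → go left; bee < boa → go left; bee > asp → go right. Place as right child of asp.
Insert ant: ant < doe → go left; ant < boa → go left; ant < asp → go left. Place as left child of asp.

Path to boa: doe → boa
Path to bee: doe → boa → asp → bee
boa lies on both paths and is an ancestor of the other node.

boa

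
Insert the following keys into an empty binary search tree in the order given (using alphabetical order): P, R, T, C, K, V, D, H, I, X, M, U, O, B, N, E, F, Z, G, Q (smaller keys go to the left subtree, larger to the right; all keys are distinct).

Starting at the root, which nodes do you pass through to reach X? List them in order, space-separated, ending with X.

P R T V X

P: root
R: right child of P (depth 1)
T: right child of R (depth 2)
C: left child of P (depth 1)
K: right child of C (depth 2)
V: right child of T (depth 3)
D: left child of K (depth 3)
H: right child of D (depth 4)
I: right child of H (depth 5)
X: right child of V (depth 4)
M: right child of K (depth 3)
U: left child of V (depth 4)
O: right child of M (depth 4)
B: left child of C (depth 2)
N: left child of O (depth 5)
E: left child of H (depth 5)
F: right child of E (depth 6)
Z: right child of X (depth 5)
G: right child of F (depth 7)
Q: left child of R (depth 2)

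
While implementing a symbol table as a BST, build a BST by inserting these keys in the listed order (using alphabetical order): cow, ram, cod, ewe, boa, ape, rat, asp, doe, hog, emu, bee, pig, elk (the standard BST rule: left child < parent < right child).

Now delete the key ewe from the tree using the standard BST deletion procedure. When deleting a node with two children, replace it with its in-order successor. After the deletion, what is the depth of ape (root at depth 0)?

3

Insert cow: tree is empty, so cow becomes the root.
Insert ram: ram > cow → go right. Place as right child of cow.
Insert cod: cod < cow → go left. Place as left child of cow.
Insert ewe: ewe > cow → go right; ewe < ram → go left. Place as left child of ram.
Insert boa: boa < cow → go left; boa < cod → go left. Place as left child of cod.
Insert ape: ape < cow → go left; ape < cod → go left; ape < boa → go left. Place as left child of boa.
Insert rat: rat > cow → go right; rat > ram → go right. Place as right child of ram.
Insert asp: asp < cow → go left; asp < cod → go left; asp < boa → go left; asp > ape → go right. Place as right child of ape.
Insert doe: doe > cow → go right; doe < ram → go left; doe < ewe → go left. Place as left child of ewe.
Insert hog: hog > cow → go right; hog < ram → go left; hog > ewe → go right. Place as right child of ewe.
Insert emu: emu > cow → go right; emu < ram → go left; emu < ewe → go left; emu > doe → go right. Place as right child of doe.
Insert bee: bee < cow → go left; bee < cod → go left; bee < boa → go left; bee > ape → go right; bee > asp → go right. Place as right child of asp.
Insert pig: pig > cow → go right; pig < ram → go left; pig > ewe → go right; pig > hog → go right. Place as right child of hog.
Insert elk: elk > cow → go right; elk < ram → go left; elk < ewe → go left; elk > doe → go right; elk < emu → go left. Place as left child of emu.

Delete ewe (two children — replace with in-order successor).
After deletion, path to ape: cow → cod → boa → ape.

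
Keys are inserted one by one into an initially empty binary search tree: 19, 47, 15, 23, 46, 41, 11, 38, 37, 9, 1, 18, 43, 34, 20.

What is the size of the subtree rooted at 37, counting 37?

19: root
47: right child of 19 (depth 1)
15: left child of 19 (depth 1)
23: left child of 47 (depth 2)
46: right child of 23 (depth 3)
41: left child of 46 (depth 4)
11: left child of 15 (depth 2)
38: left child of 41 (depth 5)
37: left child of 38 (depth 6)
9: left child of 11 (depth 3)
1: left child of 9 (depth 4)
18: right child of 15 (depth 2)
43: right child of 41 (depth 5)
34: left child of 37 (depth 7)
20: left child of 23 (depth 3)

Subtree rooted at 37 contains: 37, 34 — 2 nodes.

2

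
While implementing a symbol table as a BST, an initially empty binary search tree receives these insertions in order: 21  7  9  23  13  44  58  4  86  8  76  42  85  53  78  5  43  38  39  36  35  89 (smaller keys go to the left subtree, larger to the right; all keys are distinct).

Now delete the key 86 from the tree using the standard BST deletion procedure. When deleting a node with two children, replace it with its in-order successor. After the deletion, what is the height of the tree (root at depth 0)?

21: root
7: left child of 21 (depth 1)
9: right child of 7 (depth 2)
23: right child of 21 (depth 1)
13: right child of 9 (depth 3)
44: right child of 23 (depth 2)
58: right child of 44 (depth 3)
4: left child of 7 (depth 2)
86: right child of 58 (depth 4)
8: left child of 9 (depth 3)
76: left child of 86 (depth 5)
42: left child of 44 (depth 3)
85: right child of 76 (depth 6)
53: left child of 58 (depth 4)
78: left child of 85 (depth 7)
5: right child of 4 (depth 3)
43: right child of 42 (depth 4)
38: left child of 42 (depth 4)
39: right child of 38 (depth 5)
36: left child of 38 (depth 5)
35: left child of 36 (depth 6)
89: right child of 86 (depth 5)

Delete 86 (two children — replace with in-order successor).
After deletion, deepest node is 78 at depth 7.

7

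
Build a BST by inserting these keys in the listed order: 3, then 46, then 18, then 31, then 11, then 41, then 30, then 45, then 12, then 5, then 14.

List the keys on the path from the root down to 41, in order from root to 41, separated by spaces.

3 46 18 31 41

Insert 3: tree is empty, so 3 becomes the root.
Insert 46: 46 > 3 → go right. Place as right child of 3.
Insert 18: 18 > 3 → go right; 18 < 46 → go left. Place as left child of 46.
Insert 31: 31 > 3 → go right; 31 < 46 → go left; 31 > 18 → go right. Place as right child of 18.
Insert 11: 11 > 3 → go right; 11 < 46 → go left; 11 < 18 → go left. Place as left child of 18.
Insert 41: 41 > 3 → go right; 41 < 46 → go left; 41 > 18 → go right; 41 > 31 → go right. Place as right child of 31.
Insert 30: 30 > 3 → go right; 30 < 46 → go left; 30 > 18 → go right; 30 < 31 → go left. Place as left child of 31.
Insert 45: 45 > 3 → go right; 45 < 46 → go left; 45 > 18 → go right; 45 > 31 → go right; 45 > 41 → go right. Place as right child of 41.
Insert 12: 12 > 3 → go right; 12 < 46 → go left; 12 < 18 → go left; 12 > 11 → go right. Place as right child of 11.
Insert 5: 5 > 3 → go right; 5 < 46 → go left; 5 < 18 → go left; 5 < 11 → go left. Place as left child of 11.
Insert 14: 14 > 3 → go right; 14 < 46 → go left; 14 < 18 → go left; 14 > 11 → go right; 14 > 12 → go right. Place as right child of 12.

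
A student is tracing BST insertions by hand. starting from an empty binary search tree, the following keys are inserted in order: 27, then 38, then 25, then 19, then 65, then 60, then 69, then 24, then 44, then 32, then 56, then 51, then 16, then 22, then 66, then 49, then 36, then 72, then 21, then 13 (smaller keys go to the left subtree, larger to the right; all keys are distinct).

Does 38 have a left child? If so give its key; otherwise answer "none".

Insert 27: tree is empty, so 27 becomes the root.
Insert 38: 38 > 27 → go right. Place as right child of 27.
Insert 25: 25 < 27 → go left. Place as left child of 27.
Insert 19: 19 < 27 → go left; 19 < 25 → go left. Place as left child of 25.
Insert 65: 65 > 27 → go right; 65 > 38 → go right. Place as right child of 38.
Insert 60: 60 > 27 → go right; 60 > 38 → go right; 60 < 65 → go left. Place as left child of 65.
Insert 69: 69 > 27 → go right; 69 > 38 → go right; 69 > 65 → go right. Place as right child of 65.
Insert 24: 24 < 27 → go left; 24 < 25 → go left; 24 > 19 → go right. Place as right child of 19.
Insert 44: 44 > 27 → go right; 44 > 38 → go right; 44 < 65 → go left; 44 < 60 → go left. Place as left child of 60.
Insert 32: 32 > 27 → go right; 32 < 38 → go left. Place as left child of 38.
Insert 56: 56 > 27 → go right; 56 > 38 → go right; 56 < 65 → go left; 56 < 60 → go left; 56 > 44 → go right. Place as right child of 44.
Insert 51: 51 > 27 → go right; 51 > 38 → go right; 51 < 65 → go left; 51 < 60 → go left; 51 > 44 → go right; 51 < 56 → go left. Place as left child of 56.
Insert 16: 16 < 27 → go left; 16 < 25 → go left; 16 < 19 → go left. Place as left child of 19.
Insert 22: 22 < 27 → go left; 22 < 25 → go left; 22 > 19 → go right; 22 < 24 → go left. Place as left child of 24.
Insert 66: 66 > 27 → go right; 66 > 38 → go right; 66 > 65 → go right; 66 < 69 → go left. Place as left child of 69.
Insert 49: 49 > 27 → go right; 49 > 38 → go right; 49 < 65 → go left; 49 < 60 → go left; 49 > 44 → go right; 49 < 56 → go left; 49 < 51 → go left. Place as left child of 51.
Insert 36: 36 > 27 → go right; 36 < 38 → go left; 36 > 32 → go right. Place as right child of 32.
Insert 72: 72 > 27 → go right; 72 > 38 → go right; 72 > 65 → go right; 72 > 69 → go right. Place as right child of 69.
Insert 21: 21 < 27 → go left; 21 < 25 → go left; 21 > 19 → go right; 21 < 24 → go left; 21 < 22 → go left. Place as left child of 22.
Insert 13: 13 < 27 → go left; 13 < 25 → go left; 13 < 19 → go left; 13 < 16 → go left. Place as left child of 16.

32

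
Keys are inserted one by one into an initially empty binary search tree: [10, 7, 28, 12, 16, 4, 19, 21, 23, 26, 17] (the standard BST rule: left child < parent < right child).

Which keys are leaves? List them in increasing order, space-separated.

10: root
7: left child of 10 (depth 1)
28: right child of 10 (depth 1)
12: left child of 28 (depth 2)
16: right child of 12 (depth 3)
4: left child of 7 (depth 2)
19: right child of 16 (depth 4)
21: right child of 19 (depth 5)
23: right child of 21 (depth 6)
26: right child of 23 (depth 7)
17: left child of 19 (depth 5)

4 17 26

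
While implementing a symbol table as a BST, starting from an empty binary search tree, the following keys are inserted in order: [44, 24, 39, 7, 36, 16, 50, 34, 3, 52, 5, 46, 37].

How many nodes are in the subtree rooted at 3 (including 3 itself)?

Insert 44: tree is empty, so 44 becomes the root.
Insert 24: 24 < 44 → go left. Place as left child of 44.
Insert 39: 39 < 44 → go left; 39 > 24 → go right. Place as right child of 24.
Insert 7: 7 < 44 → go left; 7 < 24 → go left. Place as left child of 24.
Insert 36: 36 < 44 → go left; 36 > 24 → go right; 36 < 39 → go left. Place as left child of 39.
Insert 16: 16 < 44 → go left; 16 < 24 → go left; 16 > 7 → go right. Place as right child of 7.
Insert 50: 50 > 44 → go right. Place as right child of 44.
Insert 34: 34 < 44 → go left; 34 > 24 → go right; 34 < 39 → go left; 34 < 36 → go left. Place as left child of 36.
Insert 3: 3 < 44 → go left; 3 < 24 → go left; 3 < 7 → go left. Place as left child of 7.
Insert 52: 52 > 44 → go right; 52 > 50 → go right. Place as right child of 50.
Insert 5: 5 < 44 → go left; 5 < 24 → go left; 5 < 7 → go left; 5 > 3 → go right. Place as right child of 3.
Insert 46: 46 > 44 → go right; 46 < 50 → go left. Place as left child of 50.
Insert 37: 37 < 44 → go left; 37 > 24 → go right; 37 < 39 → go left; 37 > 36 → go right. Place as right child of 36.

Subtree rooted at 3 contains: 3, 5 — 2 nodes.

2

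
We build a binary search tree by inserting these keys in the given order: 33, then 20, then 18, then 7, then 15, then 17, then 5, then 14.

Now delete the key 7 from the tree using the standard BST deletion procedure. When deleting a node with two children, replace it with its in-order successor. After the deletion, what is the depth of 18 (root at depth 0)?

Resulting structure (node: left, right):
  33: L=20, R=–
  20: L=18, R=–
  18: L=7, R=–
  7: L=5, R=15
  15: L=14, R=17
  17: L=–, R=–
  5: L=–, R=–
  14: L=–, R=–

Delete 7 (two children — replace with in-order successor).
After deletion, path to 18: 33 → 20 → 18.

2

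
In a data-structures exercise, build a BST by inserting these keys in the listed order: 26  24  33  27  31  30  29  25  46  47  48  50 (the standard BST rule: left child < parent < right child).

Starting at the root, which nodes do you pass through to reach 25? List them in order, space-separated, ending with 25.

26: root
24: left child of 26 (depth 1)
33: right child of 26 (depth 1)
27: left child of 33 (depth 2)
31: right child of 27 (depth 3)
30: left child of 31 (depth 4)
29: left child of 30 (depth 5)
25: right child of 24 (depth 2)
46: right child of 33 (depth 2)
47: right child of 46 (depth 3)
48: right child of 47 (depth 4)
50: right child of 48 (depth 5)

26 24 25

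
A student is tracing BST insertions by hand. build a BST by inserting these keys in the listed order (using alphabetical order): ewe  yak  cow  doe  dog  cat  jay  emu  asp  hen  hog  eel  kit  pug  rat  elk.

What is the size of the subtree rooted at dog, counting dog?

4

ewe: root
yak: right child of ewe (depth 1)
cow: left child of ewe (depth 1)
doe: right child of cow (depth 2)
dog: right child of doe (depth 3)
cat: left child of cow (depth 2)
jay: left child of yak (depth 2)
emu: right child of dog (depth 4)
asp: left child of cat (depth 3)
hen: left child of jay (depth 3)
hog: right child of hen (depth 4)
eel: left child of emu (depth 5)
kit: right child of jay (depth 3)
pug: right child of kit (depth 4)
rat: right child of pug (depth 5)
elk: right child of eel (depth 6)

Subtree rooted at dog contains: dog, emu, eel, elk — 4 nodes.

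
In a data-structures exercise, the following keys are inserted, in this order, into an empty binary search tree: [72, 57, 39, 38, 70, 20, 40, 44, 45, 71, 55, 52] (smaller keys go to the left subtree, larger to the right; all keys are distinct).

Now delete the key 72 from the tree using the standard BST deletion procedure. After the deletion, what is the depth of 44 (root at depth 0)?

Resulting structure (node: left, right):
  72: L=57, R=–
  57: L=39, R=70
  39: L=38, R=40
  38: L=20, R=–
  70: L=–, R=71
  20: L=–, R=–
  40: L=–, R=44
  44: L=–, R=45
  45: L=–, R=55
  71: L=–, R=–
  55: L=52, R=–
  52: L=–, R=–

Delete 72 (at most one child — splice it out).
After deletion, path to 44: 57 → 39 → 40 → 44.

3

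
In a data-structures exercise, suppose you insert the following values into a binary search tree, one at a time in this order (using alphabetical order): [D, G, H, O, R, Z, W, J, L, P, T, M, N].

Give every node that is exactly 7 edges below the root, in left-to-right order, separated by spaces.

D: root
G: right child of D (depth 1)
H: right child of G (depth 2)
O: right child of H (depth 3)
R: right child of O (depth 4)
Z: right child of R (depth 5)
W: left child of Z (depth 6)
J: left child of O (depth 4)
L: right child of J (depth 5)
P: left child of R (depth 5)
T: left child of W (depth 7)
M: right child of L (depth 6)
N: right child of M (depth 7)

N T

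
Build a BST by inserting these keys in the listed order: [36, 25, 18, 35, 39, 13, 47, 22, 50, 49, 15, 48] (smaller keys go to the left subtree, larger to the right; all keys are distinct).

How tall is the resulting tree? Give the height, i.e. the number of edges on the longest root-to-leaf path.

Resulting structure (node: left, right):
  36: L=25, R=39
  25: L=18, R=35
  18: L=13, R=22
  35: L=–, R=–
  39: L=–, R=47
  13: L=–, R=15
  47: L=–, R=50
  22: L=–, R=–
  50: L=49, R=–
  49: L=48, R=–
  15: L=–, R=–
  48: L=–, R=–

The deepest node is 48 at depth 5.

5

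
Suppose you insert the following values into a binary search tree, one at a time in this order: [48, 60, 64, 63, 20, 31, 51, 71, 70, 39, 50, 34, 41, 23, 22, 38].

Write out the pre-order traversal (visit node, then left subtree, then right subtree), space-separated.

Insert 48: tree is empty, so 48 becomes the root.
Insert 60: 60 > 48 → go right. Place as right child of 48.
Insert 64: 64 > 48 → go right; 64 > 60 → go right. Place as right child of 60.
Insert 63: 63 > 48 → go right; 63 > 60 → go right; 63 < 64 → go left. Place as left child of 64.
Insert 20: 20 < 48 → go left. Place as left child of 48.
Insert 31: 31 < 48 → go left; 31 > 20 → go right. Place as right child of 20.
Insert 51: 51 > 48 → go right; 51 < 60 → go left. Place as left child of 60.
Insert 71: 71 > 48 → go right; 71 > 60 → go right; 71 > 64 → go right. Place as right child of 64.
Insert 70: 70 > 48 → go right; 70 > 60 → go right; 70 > 64 → go right; 70 < 71 → go left. Place as left child of 71.
Insert 39: 39 < 48 → go left; 39 > 20 → go right; 39 > 31 → go right. Place as right child of 31.
Insert 50: 50 > 48 → go right; 50 < 60 → go left; 50 < 51 → go left. Place as left child of 51.
Insert 34: 34 < 48 → go left; 34 > 20 → go right; 34 > 31 → go right; 34 < 39 → go left. Place as left child of 39.
Insert 41: 41 < 48 → go left; 41 > 20 → go right; 41 > 31 → go right; 41 > 39 → go right. Place as right child of 39.
Insert 23: 23 < 48 → go left; 23 > 20 → go right; 23 < 31 → go left. Place as left child of 31.
Insert 22: 22 < 48 → go left; 22 > 20 → go right; 22 < 31 → go left; 22 < 23 → go left. Place as left child of 23.
Insert 38: 38 < 48 → go left; 38 > 20 → go right; 38 > 31 → go right; 38 < 39 → go left; 38 > 34 → go right. Place as right child of 34.

48 20 31 23 22 39 34 38 41 60 51 50 64 63 71 70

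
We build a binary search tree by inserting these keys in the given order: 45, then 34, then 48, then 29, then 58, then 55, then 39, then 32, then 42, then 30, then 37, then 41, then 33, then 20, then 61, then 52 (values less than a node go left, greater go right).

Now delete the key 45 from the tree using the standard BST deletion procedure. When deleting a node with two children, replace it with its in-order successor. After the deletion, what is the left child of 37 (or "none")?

Insert 45: tree is empty, so 45 becomes the root.
Insert 34: 34 < 45 → go left. Place as left child of 45.
Insert 48: 48 > 45 → go right. Place as right child of 45.
Insert 29: 29 < 45 → go left; 29 < 34 → go left. Place as left child of 34.
Insert 58: 58 > 45 → go right; 58 > 48 → go right. Place as right child of 48.
Insert 55: 55 > 45 → go right; 55 > 48 → go right; 55 < 58 → go left. Place as left child of 58.
Insert 39: 39 < 45 → go left; 39 > 34 → go right. Place as right child of 34.
Insert 32: 32 < 45 → go left; 32 < 34 → go left; 32 > 29 → go right. Place as right child of 29.
Insert 42: 42 < 45 → go left; 42 > 34 → go right; 42 > 39 → go right. Place as right child of 39.
Insert 30: 30 < 45 → go left; 30 < 34 → go left; 30 > 29 → go right; 30 < 32 → go left. Place as left child of 32.
Insert 37: 37 < 45 → go left; 37 > 34 → go right; 37 < 39 → go left. Place as left child of 39.
Insert 41: 41 < 45 → go left; 41 > 34 → go right; 41 > 39 → go right; 41 < 42 → go left. Place as left child of 42.
Insert 33: 33 < 45 → go left; 33 < 34 → go left; 33 > 29 → go right; 33 > 32 → go right. Place as right child of 32.
Insert 20: 20 < 45 → go left; 20 < 34 → go left; 20 < 29 → go left. Place as left child of 29.
Insert 61: 61 > 45 → go right; 61 > 48 → go right; 61 > 58 → go right. Place as right child of 58.
Insert 52: 52 > 45 → go right; 52 > 48 → go right; 52 < 58 → go left; 52 < 55 → go left. Place as left child of 55.

Delete 45 (two children — replace with in-order successor).
After deletion, 37's left child: none.

none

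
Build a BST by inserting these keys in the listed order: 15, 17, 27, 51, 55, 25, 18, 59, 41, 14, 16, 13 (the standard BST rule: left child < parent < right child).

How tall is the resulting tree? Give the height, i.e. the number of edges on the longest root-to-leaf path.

5

Resulting structure (node: left, right):
  15: L=14, R=17
  17: L=16, R=27
  27: L=25, R=51
  51: L=41, R=55
  55: L=–, R=59
  25: L=18, R=–
  18: L=–, R=–
  59: L=–, R=–
  41: L=–, R=–
  14: L=13, R=–
  16: L=–, R=–
  13: L=–, R=–

The deepest node is 59 at depth 5.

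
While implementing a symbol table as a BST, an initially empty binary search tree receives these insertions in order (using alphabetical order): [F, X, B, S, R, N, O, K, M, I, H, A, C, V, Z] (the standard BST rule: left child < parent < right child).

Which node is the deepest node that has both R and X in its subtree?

X

Insert F: tree is empty, so F becomes the root.
Insert X: X > F → go right. Place as right child of F.
Insert B: B < F → go left. Place as left child of F.
Insert S: S > F → go right; S < X → go left. Place as left child of X.
Insert R: R > F → go right; R < X → go left; R < S → go left. Place as left child of S.
Insert N: N > F → go right; N < X → go left; N < S → go left; N < R → go left. Place as left child of R.
Insert O: O > F → go right; O < X → go left; O < S → go left; O < R → go left; O > N → go right. Place as right child of N.
Insert K: K > F → go right; K < X → go left; K < S → go left; K < R → go left; K < N → go left. Place as left child of N.
Insert M: M > F → go right; M < X → go left; M < S → go left; M < R → go left; M < N → go left; M > K → go right. Place as right child of K.
Insert I: I > F → go right; I < X → go left; I < S → go left; I < R → go left; I < N → go left; I < K → go left. Place as left child of K.
Insert H: H > F → go right; H < X → go left; H < S → go left; H < R → go left; H < N → go left; H < K → go left; H < I → go left. Place as left child of I.
Insert A: A < F → go left; A < B → go left. Place as left child of B.
Insert C: C < F → go left; C > B → go right. Place as right child of B.
Insert V: V > F → go right; V < X → go left; V > S → go right. Place as right child of S.
Insert Z: Z > F → go right; Z > X → go right. Place as right child of X.

Path to R: F → X → S → R
Path to X: F → X
X lies on both paths and is an ancestor of the other node.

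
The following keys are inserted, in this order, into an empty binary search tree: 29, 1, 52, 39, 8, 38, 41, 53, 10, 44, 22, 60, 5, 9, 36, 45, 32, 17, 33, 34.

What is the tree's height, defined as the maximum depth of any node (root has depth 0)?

7

29: root
1: left child of 29 (depth 1)
52: right child of 29 (depth 1)
39: left child of 52 (depth 2)
8: right child of 1 (depth 2)
38: left child of 39 (depth 3)
41: right child of 39 (depth 3)
53: right child of 52 (depth 2)
10: right child of 8 (depth 3)
44: right child of 41 (depth 4)
22: right child of 10 (depth 4)
60: right child of 53 (depth 3)
5: left child of 8 (depth 3)
9: left child of 10 (depth 4)
36: left child of 38 (depth 4)
45: right child of 44 (depth 5)
32: left child of 36 (depth 5)
17: left child of 22 (depth 5)
33: right child of 32 (depth 6)
34: right child of 33 (depth 7)

The deepest node is 34 at depth 7.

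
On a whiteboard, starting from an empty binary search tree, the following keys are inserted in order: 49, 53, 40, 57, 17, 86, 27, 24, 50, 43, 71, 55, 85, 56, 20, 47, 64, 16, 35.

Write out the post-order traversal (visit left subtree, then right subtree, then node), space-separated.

16 20 24 35 27 17 47 43 40 50 56 55 64 85 71 86 57 53 49

49: root
53: right child of 49 (depth 1)
40: left child of 49 (depth 1)
57: right child of 53 (depth 2)
17: left child of 40 (depth 2)
86: right child of 57 (depth 3)
27: right child of 17 (depth 3)
24: left child of 27 (depth 4)
50: left child of 53 (depth 2)
43: right child of 40 (depth 2)
71: left child of 86 (depth 4)
55: left child of 57 (depth 3)
85: right child of 71 (depth 5)
56: right child of 55 (depth 4)
20: left child of 24 (depth 5)
47: right child of 43 (depth 3)
64: left child of 71 (depth 5)
16: left child of 17 (depth 3)
35: right child of 27 (depth 4)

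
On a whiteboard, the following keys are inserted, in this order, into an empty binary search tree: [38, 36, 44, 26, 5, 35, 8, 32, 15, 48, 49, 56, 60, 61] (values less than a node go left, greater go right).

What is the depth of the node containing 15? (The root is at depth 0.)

Resulting structure (node: left, right):
  38: L=36, R=44
  36: L=26, R=–
  44: L=–, R=48
  26: L=5, R=35
  5: L=–, R=8
  35: L=32, R=–
  8: L=–, R=15
  32: L=–, R=–
  15: L=–, R=–
  48: L=–, R=49
  49: L=–, R=56
  56: L=–, R=60
  60: L=–, R=61
  61: L=–, R=–

Path to 15: 38 → 36 → 26 → 5 → 8 → 15, which is 5 edges.

5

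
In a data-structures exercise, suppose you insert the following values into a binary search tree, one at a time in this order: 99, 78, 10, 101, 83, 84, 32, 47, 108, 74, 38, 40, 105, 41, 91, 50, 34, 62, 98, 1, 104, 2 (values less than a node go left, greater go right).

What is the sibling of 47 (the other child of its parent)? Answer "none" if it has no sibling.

none

99: root
78: left child of 99 (depth 1)
10: left child of 78 (depth 2)
101: right child of 99 (depth 1)
83: right child of 78 (depth 2)
84: right child of 83 (depth 3)
32: right child of 10 (depth 3)
47: right child of 32 (depth 4)
108: right child of 101 (depth 2)
74: right child of 47 (depth 5)
38: left child of 47 (depth 5)
40: right child of 38 (depth 6)
105: left child of 108 (depth 3)
41: right child of 40 (depth 7)
91: right child of 84 (depth 4)
50: left child of 74 (depth 6)
34: left child of 38 (depth 6)
62: right child of 50 (depth 7)
98: right child of 91 (depth 5)
1: left child of 10 (depth 3)
104: left child of 105 (depth 4)
2: right child of 1 (depth 4)

47's parent is 32, which has only one child.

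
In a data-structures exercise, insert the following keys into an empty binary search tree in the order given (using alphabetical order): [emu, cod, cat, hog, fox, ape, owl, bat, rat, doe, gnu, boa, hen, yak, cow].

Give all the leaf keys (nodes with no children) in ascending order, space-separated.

boa cow hen yak

Insert emu: tree is empty, so emu becomes the root.
Insert cod: cod < emu → go left. Place as left child of emu.
Insert cat: cat < emu → go left; cat < cod → go left. Place as left child of cod.
Insert hog: hog > emu → go right. Place as right child of emu.
Insert fox: fox > emu → go right; fox < hog → go left. Place as left child of hog.
Insert ape: ape < emu → go left; ape < cod → go left; ape < cat → go left. Place as left child of cat.
Insert owl: owl > emu → go right; owl > hog → go right. Place as right child of hog.
Insert bat: bat < emu → go left; bat < cod → go left; bat < cat → go left; bat > ape → go right. Place as right child of ape.
Insert rat: rat > emu → go right; rat > hog → go right; rat > owl → go right. Place as right child of owl.
Insert doe: doe < emu → go left; doe > cod → go right. Place as right child of cod.
Insert gnu: gnu > emu → go right; gnu < hog → go left; gnu > fox → go right. Place as right child of fox.
Insert boa: boa < emu → go left; boa < cod → go left; boa < cat → go left; boa > ape → go right; boa > bat → go right. Place as right child of bat.
Insert hen: hen > emu → go right; hen < hog → go left; hen > fox → go right; hen > gnu → go right. Place as right child of gnu.
Insert yak: yak > emu → go right; yak > hog → go right; yak > owl → go right; yak > rat → go right. Place as right child of rat.
Insert cow: cow < emu → go left; cow > cod → go right; cow < doe → go left. Place as left child of doe.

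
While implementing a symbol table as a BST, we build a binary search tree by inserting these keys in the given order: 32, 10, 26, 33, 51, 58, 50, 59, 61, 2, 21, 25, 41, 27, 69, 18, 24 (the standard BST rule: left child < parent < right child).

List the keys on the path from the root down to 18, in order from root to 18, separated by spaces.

32 10 26 21 18

Resulting structure (node: left, right):
  32: L=10, R=33
  10: L=2, R=26
  26: L=21, R=27
  33: L=–, R=51
  51: L=50, R=58
  58: L=–, R=59
  50: L=41, R=–
  59: L=–, R=61
  61: L=–, R=69
  2: L=–, R=–
  21: L=18, R=25
  25: L=24, R=–
  41: L=–, R=–
  27: L=–, R=–
  69: L=–, R=–
  18: L=–, R=–
  24: L=–, R=–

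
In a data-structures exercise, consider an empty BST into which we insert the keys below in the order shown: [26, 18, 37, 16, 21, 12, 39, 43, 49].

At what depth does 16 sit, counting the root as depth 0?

2

26: root
18: left child of 26 (depth 1)
37: right child of 26 (depth 1)
16: left child of 18 (depth 2)
21: right child of 18 (depth 2)
12: left child of 16 (depth 3)
39: right child of 37 (depth 2)
43: right child of 39 (depth 3)
49: right child of 43 (depth 4)

Path to 16: 26 → 18 → 16, which is 2 edges.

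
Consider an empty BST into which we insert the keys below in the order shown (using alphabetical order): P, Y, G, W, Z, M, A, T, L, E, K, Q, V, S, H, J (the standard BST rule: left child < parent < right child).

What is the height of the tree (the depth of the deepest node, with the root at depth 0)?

6

Insert P: tree is empty, so P becomes the root.
Insert Y: Y > P → go right. Place as right child of P.
Insert G: G < P → go left. Place as left child of P.
Insert W: W > P → go right; W < Y → go left. Place as left child of Y.
Insert Z: Z > P → go right; Z > Y → go right. Place as right child of Y.
Insert M: M < P → go left; M > G → go right. Place as right child of G.
Insert A: A < P → go left; A < G → go left. Place as left child of G.
Insert T: T > P → go right; T < Y → go left; T < W → go left. Place as left child of W.
Insert L: L < P → go left; L > G → go right; L < M → go left. Place as left child of M.
Insert E: E < P → go left; E < G → go left; E > A → go right. Place as right child of A.
Insert K: K < P → go left; K > G → go right; K < M → go left; K < L → go left. Place as left child of L.
Insert Q: Q > P → go right; Q < Y → go left; Q < W → go left; Q < T → go left. Place as left child of T.
Insert V: V > P → go right; V < Y → go left; V < W → go left; V > T → go right. Place as right child of T.
Insert S: S > P → go right; S < Y → go left; S < W → go left; S < T → go left; S > Q → go right. Place as right child of Q.
Insert H: H < P → go left; H > G → go right; H < M → go left; H < L → go left; H < K → go left. Place as left child of K.
Insert J: J < P → go left; J > G → go right; J < M → go left; J < L → go left; J < K → go left; J > H → go right. Place as right child of H.

The deepest node is J at depth 6.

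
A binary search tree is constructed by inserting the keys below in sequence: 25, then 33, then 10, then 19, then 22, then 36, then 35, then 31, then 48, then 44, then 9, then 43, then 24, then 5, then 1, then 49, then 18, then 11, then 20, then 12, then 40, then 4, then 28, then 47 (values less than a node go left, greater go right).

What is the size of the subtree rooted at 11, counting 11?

Resulting structure (node: left, right):
  25: L=10, R=33
  33: L=31, R=36
  10: L=9, R=19
  19: L=18, R=22
  22: L=20, R=24
  36: L=35, R=48
  35: L=–, R=–
  31: L=28, R=–
  48: L=44, R=49
  44: L=43, R=47
  9: L=5, R=–
  43: L=40, R=–
  24: L=–, R=–
  5: L=1, R=–
  1: L=–, R=4
  49: L=–, R=–
  18: L=11, R=–
  11: L=–, R=12
  20: L=–, R=–
  12: L=–, R=–
  40: L=–, R=–
  4: L=–, R=–
  28: L=–, R=–
  47: L=–, R=–

Subtree rooted at 11 contains: 11, 12 — 2 nodes.

2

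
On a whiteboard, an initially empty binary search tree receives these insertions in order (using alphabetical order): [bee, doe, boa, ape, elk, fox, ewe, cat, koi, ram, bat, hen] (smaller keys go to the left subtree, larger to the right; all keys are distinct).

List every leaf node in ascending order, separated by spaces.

Insert bee: tree is empty, so bee becomes the root.
Insert doe: doe > bee → go right. Place as right child of bee.
Insert boa: boa > bee → go right; boa < doe → go left. Place as left child of doe.
Insert ape: ape < bee → go left. Place as left child of bee.
Insert elk: elk > bee → go right; elk > doe → go right. Place as right child of doe.
Insert fox: fox > bee → go right; fox > doe → go right; fox > elk → go right. Place as right child of elk.
Insert ewe: ewe > bee → go right; ewe > doe → go right; ewe > elk → go right; ewe < fox → go left. Place as left child of fox.
Insert cat: cat > bee → go right; cat < doe → go left; cat > boa → go right. Place as right child of boa.
Insert koi: koi > bee → go right; koi > doe → go right; koi > elk → go right; koi > fox → go right. Place as right child of fox.
Insert ram: ram > bee → go right; ram > doe → go right; ram > elk → go right; ram > fox → go right; ram > koi → go right. Place as right child of koi.
Insert bat: bat < bee → go left; bat > ape → go right. Place as right child of ape.
Insert hen: hen > bee → go right; hen > doe → go right; hen > elk → go right; hen > fox → go right; hen < koi → go left. Place as left child of koi.

bat cat ewe hen ram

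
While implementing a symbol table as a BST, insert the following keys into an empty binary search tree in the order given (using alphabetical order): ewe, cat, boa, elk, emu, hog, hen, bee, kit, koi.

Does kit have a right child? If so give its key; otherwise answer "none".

Resulting structure (node: left, right):
  ewe: L=cat, R=hog
  cat: L=boa, R=elk
  boa: L=bee, R=–
  elk: L=–, R=emu
  emu: L=–, R=–
  hog: L=hen, R=kit
  hen: L=–, R=–
  bee: L=–, R=–
  kit: L=–, R=koi
  koi: L=–, R=–

koi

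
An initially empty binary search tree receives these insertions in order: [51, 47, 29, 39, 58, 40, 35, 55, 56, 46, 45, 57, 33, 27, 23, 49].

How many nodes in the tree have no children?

Insert 51: tree is empty, so 51 becomes the root.
Insert 47: 47 < 51 → go left. Place as left child of 51.
Insert 29: 29 < 51 → go left; 29 < 47 → go left. Place as left child of 47.
Insert 39: 39 < 51 → go left; 39 < 47 → go left; 39 > 29 → go right. Place as right child of 29.
Insert 58: 58 > 51 → go right. Place as right child of 51.
Insert 40: 40 < 51 → go left; 40 < 47 → go left; 40 > 29 → go right; 40 > 39 → go right. Place as right child of 39.
Insert 35: 35 < 51 → go left; 35 < 47 → go left; 35 > 29 → go right; 35 < 39 → go left. Place as left child of 39.
Insert 55: 55 > 51 → go right; 55 < 58 → go left. Place as left child of 58.
Insert 56: 56 > 51 → go right; 56 < 58 → go left; 56 > 55 → go right. Place as right child of 55.
Insert 46: 46 < 51 → go left; 46 < 47 → go left; 46 > 29 → go right; 46 > 39 → go right; 46 > 40 → go right. Place as right child of 40.
Insert 45: 45 < 51 → go left; 45 < 47 → go left; 45 > 29 → go right; 45 > 39 → go right; 45 > 40 → go right; 45 < 46 → go left. Place as left child of 46.
Insert 57: 57 > 51 → go right; 57 < 58 → go left; 57 > 55 → go right; 57 > 56 → go right. Place as right child of 56.
Insert 33: 33 < 51 → go left; 33 < 47 → go left; 33 > 29 → go right; 33 < 39 → go left; 33 < 35 → go left. Place as left child of 35.
Insert 27: 27 < 51 → go left; 27 < 47 → go left; 27 < 29 → go left. Place as left child of 29.
Insert 23: 23 < 51 → go left; 23 < 47 → go left; 23 < 29 → go left; 23 < 27 → go left. Place as left child of 27.
Insert 49: 49 < 51 → go left; 49 > 47 → go right. Place as right child of 47.

Leaves: 23, 33, 45, 49, 57 — 5 in total.

5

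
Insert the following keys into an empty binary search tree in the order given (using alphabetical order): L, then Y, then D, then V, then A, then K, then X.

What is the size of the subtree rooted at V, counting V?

Insert L: tree is empty, so L becomes the root.
Insert Y: Y > L → go right. Place as right child of L.
Insert D: D < L → go left. Place as left child of L.
Insert V: V > L → go right; V < Y → go left. Place as left child of Y.
Insert A: A < L → go left; A < D → go left. Place as left child of D.
Insert K: K < L → go left; K > D → go right. Place as right child of D.
Insert X: X > L → go right; X < Y → go left; X > V → go right. Place as right child of V.

Subtree rooted at V contains: V, X — 2 nodes.

2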